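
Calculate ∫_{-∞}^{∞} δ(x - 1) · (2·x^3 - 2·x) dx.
0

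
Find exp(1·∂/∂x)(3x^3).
3 x^{3} + 9 x^{2} + 9 x + 3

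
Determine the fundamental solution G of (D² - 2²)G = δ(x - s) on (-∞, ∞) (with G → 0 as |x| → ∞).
-\frac{e^{-2|x-s|}}{4}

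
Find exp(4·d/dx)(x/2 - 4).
\frac{x}{2} - 2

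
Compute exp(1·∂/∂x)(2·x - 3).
2 x - 1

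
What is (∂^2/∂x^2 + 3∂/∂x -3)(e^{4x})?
25 e^{4 x}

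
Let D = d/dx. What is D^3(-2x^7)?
- 420 x^{4}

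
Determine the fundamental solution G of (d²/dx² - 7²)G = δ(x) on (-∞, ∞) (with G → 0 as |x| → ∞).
-\frac{e^{-7|x|}}{14}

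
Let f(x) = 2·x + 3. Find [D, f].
2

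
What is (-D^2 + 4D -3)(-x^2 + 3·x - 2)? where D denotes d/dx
3 x^{2} - 17 x + 20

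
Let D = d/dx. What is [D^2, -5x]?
-10D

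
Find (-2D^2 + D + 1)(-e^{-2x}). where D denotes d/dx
9 e^{- 2 x}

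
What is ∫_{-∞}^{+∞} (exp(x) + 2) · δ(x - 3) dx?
2 + e^{3}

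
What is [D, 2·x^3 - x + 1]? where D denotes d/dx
6 x^{2} - 1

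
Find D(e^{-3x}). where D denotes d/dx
- 3 e^{- 3 x}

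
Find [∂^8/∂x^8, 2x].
16\frac{d^{7}}{dx^{7}}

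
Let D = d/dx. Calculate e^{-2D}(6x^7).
6 x^{7} - 84 x^{6} + 504 x^{5} - 1680 x^{4} + 3360 x^{3} - 4032 x^{2} + 2688 x - 768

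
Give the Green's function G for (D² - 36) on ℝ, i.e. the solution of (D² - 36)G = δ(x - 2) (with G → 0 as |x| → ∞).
-\frac{e^{-6|x - 2|}}{12}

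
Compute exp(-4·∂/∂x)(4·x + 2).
4 x - 14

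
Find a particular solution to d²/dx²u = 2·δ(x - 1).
|x - 1|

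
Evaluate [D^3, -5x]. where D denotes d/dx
-15D^{2}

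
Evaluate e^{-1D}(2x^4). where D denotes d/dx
2 x^{4} - 8 x^{3} + 12 x^{2} - 8 x + 2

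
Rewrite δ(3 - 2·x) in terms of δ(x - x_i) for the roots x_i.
\frac{\delta(x - 3/2)}{2}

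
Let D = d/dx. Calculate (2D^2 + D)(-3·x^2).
- 6 x - 12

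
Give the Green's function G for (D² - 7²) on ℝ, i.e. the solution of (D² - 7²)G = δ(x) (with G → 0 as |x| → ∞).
-\frac{e^{-7|x|}}{14}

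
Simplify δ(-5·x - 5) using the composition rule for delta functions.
\frac{\delta(x + 1)}{5}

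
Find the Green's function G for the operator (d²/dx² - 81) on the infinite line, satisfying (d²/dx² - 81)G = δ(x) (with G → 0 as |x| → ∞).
-\frac{e^{-9|x|}}{18}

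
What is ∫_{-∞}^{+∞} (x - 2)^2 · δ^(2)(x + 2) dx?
2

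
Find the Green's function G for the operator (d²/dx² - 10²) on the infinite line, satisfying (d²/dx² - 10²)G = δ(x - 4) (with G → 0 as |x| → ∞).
-\frac{e^{-10|x - 4|}}{20}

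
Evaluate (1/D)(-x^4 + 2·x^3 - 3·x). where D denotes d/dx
- \frac{x^{5}}{5} + \frac{x^{4}}{2} - \frac{3 x^{2}}{2}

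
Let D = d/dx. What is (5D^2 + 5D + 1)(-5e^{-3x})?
- 155 e^{- 3 x}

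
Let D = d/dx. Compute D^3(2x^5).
120 x^{2}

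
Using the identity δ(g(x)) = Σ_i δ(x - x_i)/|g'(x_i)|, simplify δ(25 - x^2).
\frac{\delta(x - 5) + \delta(x + 5)}{10}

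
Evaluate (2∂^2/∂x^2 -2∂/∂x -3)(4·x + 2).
- 12 x - 14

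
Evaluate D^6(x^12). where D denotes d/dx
665280 x^{6}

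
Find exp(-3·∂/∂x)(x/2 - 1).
\frac{x}{2} - \frac{5}{2}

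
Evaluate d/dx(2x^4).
8 x^{3}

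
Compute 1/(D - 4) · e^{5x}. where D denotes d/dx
e^{5 x}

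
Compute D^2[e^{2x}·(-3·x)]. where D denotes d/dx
12 \left(- x - 1\right) e^{2 x}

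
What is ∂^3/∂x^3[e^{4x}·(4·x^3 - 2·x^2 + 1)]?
\left(256 x^{3} + 448 x^{2} + 96 x + 40\right) e^{4 x}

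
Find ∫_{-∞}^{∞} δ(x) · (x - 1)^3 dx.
-1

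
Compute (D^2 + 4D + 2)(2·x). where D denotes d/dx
4 x + 8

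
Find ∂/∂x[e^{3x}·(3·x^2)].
3 x \left(3 x + 2\right) e^{3 x}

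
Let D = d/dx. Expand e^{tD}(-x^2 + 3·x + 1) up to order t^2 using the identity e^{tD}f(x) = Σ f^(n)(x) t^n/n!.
- t^{2} - t \left(2 x - 3\right) - x^{2} + 3 x + 1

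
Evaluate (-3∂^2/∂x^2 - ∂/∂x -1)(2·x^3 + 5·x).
- 2 x^{3} - 6 x^{2} - 41 x - 5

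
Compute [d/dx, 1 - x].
-1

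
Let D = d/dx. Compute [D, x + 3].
1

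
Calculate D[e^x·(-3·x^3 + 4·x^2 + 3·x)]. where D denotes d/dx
\left(- 3 x^{3} - 5 x^{2} + 11 x + 3\right) e^{x}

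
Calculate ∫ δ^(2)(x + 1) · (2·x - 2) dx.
0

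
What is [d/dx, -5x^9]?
- 45 x^{8}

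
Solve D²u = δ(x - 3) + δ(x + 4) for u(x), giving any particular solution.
\frac{|x - 3|}{2} + \frac{|x + 4|}{2}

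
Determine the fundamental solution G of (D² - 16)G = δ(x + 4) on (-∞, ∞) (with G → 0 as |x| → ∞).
-\frac{e^{-4|x + 4|}}{8}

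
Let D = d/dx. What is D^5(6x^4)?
0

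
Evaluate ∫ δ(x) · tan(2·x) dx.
0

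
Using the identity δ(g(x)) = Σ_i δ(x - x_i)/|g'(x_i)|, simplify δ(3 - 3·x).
\frac{\delta(x - 1)}{3}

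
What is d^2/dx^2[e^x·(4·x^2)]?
4 \left(x^{2} + 4 x + 2\right) e^{x}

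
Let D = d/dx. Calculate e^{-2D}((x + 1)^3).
x^{3} - 3 x^{2} + 3 x - 1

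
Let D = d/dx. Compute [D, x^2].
2 x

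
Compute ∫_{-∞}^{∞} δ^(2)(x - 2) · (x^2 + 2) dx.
2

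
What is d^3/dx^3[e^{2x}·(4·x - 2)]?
32 \left(x + 1\right) e^{2 x}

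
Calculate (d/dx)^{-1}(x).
\frac{x^{2}}{2}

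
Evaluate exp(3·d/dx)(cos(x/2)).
\cos{\left(\frac{x}{2} + \frac{3}{2} \right)}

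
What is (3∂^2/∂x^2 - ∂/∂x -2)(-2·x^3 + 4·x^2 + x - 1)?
4 x^{3} - 2 x^{2} - 46 x + 25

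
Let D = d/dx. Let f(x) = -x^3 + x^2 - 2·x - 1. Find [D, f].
- 3 x^{2} + 2 x - 2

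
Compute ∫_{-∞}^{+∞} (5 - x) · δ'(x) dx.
1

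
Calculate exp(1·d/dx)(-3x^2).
- 3 x^{2} - 6 x - 3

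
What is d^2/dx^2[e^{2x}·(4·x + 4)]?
16 \left(x + 2\right) e^{2 x}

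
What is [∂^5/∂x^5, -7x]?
-35\frac{d^{4}}{dx^{4}}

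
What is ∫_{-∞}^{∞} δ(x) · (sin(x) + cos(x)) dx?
1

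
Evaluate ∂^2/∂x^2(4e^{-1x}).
4 e^{- x}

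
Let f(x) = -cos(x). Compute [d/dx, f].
\sin{\left(x \right)}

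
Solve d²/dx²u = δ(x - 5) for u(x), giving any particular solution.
\frac{|x - 5|}{2}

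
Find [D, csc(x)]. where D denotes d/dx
- \cot{\left(x \right)} \csc{\left(x \right)}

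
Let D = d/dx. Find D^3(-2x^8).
- 672 x^{5}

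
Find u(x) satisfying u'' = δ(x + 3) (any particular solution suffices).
\frac{|x + 3|}{2}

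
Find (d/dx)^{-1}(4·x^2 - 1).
\frac{4 x^{3}}{3} - x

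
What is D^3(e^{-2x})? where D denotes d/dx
- 8 e^{- 2 x}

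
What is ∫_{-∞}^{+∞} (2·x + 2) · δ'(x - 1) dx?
-2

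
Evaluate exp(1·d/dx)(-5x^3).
- 5 x^{3} - 15 x^{2} - 15 x - 5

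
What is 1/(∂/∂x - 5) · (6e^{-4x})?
- \frac{2 e^{- 4 x}}{3}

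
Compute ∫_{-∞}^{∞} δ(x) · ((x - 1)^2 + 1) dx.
2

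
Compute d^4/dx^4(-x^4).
-24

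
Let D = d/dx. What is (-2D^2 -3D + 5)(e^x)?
0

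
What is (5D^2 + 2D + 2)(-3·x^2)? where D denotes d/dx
- 6 x^{2} - 12 x - 30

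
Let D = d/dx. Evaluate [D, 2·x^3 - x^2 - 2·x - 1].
6 x^{2} - 2 x - 2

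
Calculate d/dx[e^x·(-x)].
\left(- x - 1\right) e^{x}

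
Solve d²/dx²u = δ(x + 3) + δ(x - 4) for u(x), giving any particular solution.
\frac{|x + 3|}{2} + \frac{|x - 4|}{2}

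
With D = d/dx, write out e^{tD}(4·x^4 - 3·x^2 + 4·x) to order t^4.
4 t^{4} + 16 t^{3} x + t^{2} \left(24 x^{2} - 3\right) + 2 t \left(8 x^{3} - 3 x + 2\right) + 4 x^{4} - 3 x^{2} + 4 x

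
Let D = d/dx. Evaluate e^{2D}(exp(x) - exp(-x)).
2 \sinh{\left(x + 2 \right)}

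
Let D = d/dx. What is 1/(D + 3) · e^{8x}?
\frac{e^{8 x}}{11}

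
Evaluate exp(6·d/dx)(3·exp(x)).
3 e^{x + 6}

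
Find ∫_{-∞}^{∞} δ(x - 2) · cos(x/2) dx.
\cos{\left(1 \right)}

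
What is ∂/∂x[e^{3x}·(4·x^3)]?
12 x^{2} \left(x + 1\right) e^{3 x}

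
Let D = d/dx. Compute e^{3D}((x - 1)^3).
x^{3} + 6 x^{2} + 12 x + 8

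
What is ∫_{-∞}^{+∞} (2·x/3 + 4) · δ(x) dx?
4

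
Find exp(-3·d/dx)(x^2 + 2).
x^{2} - 6 x + 11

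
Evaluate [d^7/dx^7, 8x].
56\frac{d^{6}}{dx^{6}}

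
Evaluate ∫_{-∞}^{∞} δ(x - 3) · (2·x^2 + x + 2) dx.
23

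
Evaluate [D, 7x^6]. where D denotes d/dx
42 x^{5}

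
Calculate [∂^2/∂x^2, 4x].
8\frac{d}{dx}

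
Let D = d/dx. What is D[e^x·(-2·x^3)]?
2 x^{2} \left(- x - 3\right) e^{x}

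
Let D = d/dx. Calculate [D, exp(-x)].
- e^{- x}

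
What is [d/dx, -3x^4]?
- 12 x^{3}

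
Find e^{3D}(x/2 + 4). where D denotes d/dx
\frac{x}{2} + \frac{11}{2}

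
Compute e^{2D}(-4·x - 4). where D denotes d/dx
- 4 x - 12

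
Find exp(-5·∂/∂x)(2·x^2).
2 x^{2} - 20 x + 50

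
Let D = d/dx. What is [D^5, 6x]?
30D^{4}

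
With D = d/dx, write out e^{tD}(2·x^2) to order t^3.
2 t^{2} + 4 t x + 2 x^{2}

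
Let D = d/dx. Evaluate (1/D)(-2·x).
- x^{2}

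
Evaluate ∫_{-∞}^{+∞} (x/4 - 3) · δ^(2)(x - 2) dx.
0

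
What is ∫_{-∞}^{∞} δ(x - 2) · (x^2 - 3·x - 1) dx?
-3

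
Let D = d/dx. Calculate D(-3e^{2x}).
- 6 e^{2 x}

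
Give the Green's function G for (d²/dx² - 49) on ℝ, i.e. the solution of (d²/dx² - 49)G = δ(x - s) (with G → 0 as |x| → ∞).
-\frac{e^{-7|x-s|}}{14}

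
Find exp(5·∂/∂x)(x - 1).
x + 4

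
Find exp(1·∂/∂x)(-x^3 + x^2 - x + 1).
x \left(- x^{2} - 2 x - 2\right)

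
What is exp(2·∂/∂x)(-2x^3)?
- 2 x^{3} - 12 x^{2} - 24 x - 16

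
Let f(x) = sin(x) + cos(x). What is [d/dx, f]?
- \sin{\left(x \right)} + \cos{\left(x \right)}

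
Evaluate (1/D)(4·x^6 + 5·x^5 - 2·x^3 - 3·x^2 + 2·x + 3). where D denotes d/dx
\frac{4 x^{7}}{7} + \frac{5 x^{6}}{6} - \frac{x^{4}}{2} - x^{3} + x^{2} + 3 x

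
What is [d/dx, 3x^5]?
15 x^{4}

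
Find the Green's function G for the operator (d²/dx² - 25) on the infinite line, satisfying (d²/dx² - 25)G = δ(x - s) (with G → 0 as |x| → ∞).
-\frac{e^{-5|x-s|}}{10}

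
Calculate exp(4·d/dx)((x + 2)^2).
x^{2} + 12 x + 36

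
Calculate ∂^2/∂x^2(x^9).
72 x^{7}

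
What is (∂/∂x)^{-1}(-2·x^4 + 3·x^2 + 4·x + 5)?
- \frac{2 x^{5}}{5} + x^{3} + 2 x^{2} + 5 x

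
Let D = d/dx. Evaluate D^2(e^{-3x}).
9 e^{- 3 x}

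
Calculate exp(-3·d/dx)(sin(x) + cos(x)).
\sqrt{2} \cos{\left(- x + \frac{\pi}{4} + 3 \right)}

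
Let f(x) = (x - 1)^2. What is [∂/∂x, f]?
2 x - 2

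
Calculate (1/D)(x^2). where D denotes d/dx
\frac{x^{3}}{3}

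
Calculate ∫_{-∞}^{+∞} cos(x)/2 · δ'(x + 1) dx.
- \frac{\sin{\left(1 \right)}}{2}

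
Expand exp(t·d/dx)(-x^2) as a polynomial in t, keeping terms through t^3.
- t^{2} - 2 t x - x^{2}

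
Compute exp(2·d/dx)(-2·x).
- 2 x - 4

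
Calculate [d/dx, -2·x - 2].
-2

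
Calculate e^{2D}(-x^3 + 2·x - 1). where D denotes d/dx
- x^{3} - 6 x^{2} - 10 x - 5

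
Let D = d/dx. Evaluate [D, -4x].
-4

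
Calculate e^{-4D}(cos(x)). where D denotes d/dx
\cos{\left(x - 4 \right)}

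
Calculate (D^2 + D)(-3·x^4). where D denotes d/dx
12 x^{2} \left(- x - 3\right)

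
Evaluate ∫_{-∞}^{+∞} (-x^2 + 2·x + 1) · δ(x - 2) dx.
1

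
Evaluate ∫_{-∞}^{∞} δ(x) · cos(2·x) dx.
1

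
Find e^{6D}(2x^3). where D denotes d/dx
2 x^{3} + 36 x^{2} + 216 x + 432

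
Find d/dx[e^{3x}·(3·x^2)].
3 x \left(3 x + 2\right) e^{3 x}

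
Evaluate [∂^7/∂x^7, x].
7\frac{d^{6}}{dx^{6}}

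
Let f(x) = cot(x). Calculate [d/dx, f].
- \frac{1}{\sin^{2}{\left(x \right)}}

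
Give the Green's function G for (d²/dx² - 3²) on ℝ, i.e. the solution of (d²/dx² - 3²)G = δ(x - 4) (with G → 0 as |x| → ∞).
-\frac{e^{-3|x - 4|}}{6}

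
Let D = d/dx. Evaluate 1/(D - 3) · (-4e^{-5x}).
\frac{e^{- 5 x}}{2}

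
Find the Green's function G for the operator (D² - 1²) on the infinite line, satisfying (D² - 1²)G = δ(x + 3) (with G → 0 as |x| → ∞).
-\frac{e^{-|x + 3|}}{2}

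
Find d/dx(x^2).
2 x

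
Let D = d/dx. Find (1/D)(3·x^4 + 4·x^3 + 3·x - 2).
\frac{3 x^{5}}{5} + x^{4} + \frac{3 x^{2}}{2} - 2 x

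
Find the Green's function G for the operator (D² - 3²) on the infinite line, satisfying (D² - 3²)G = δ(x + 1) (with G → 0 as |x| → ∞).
-\frac{e^{-3|x + 1|}}{6}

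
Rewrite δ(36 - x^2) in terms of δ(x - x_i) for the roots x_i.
\frac{\delta(x - 6) + \delta(x + 6)}{12}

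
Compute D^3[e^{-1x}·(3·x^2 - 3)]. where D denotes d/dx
3 \left(- x^{2} + 6 x - 5\right) e^{- x}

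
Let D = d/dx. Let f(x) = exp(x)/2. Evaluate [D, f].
\frac{e^{x}}{2}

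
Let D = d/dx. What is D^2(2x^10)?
180 x^{8}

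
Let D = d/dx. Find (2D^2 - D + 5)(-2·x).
2 - 10 x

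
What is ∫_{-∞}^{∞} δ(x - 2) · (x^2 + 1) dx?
5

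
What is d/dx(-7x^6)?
- 42 x^{5}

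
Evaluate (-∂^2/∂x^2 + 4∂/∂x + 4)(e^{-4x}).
- 28 e^{- 4 x}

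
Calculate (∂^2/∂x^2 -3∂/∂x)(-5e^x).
10 e^{x}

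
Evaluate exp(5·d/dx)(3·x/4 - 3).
\frac{3 x}{4} + \frac{3}{4}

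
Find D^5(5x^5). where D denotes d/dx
600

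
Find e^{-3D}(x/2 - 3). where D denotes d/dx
\frac{x}{2} - \frac{9}{2}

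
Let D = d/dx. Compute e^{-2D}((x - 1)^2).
x^{2} - 6 x + 9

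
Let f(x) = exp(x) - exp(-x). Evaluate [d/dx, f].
2 \cosh{\left(x \right)}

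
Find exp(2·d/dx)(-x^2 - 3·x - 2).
- x^{2} - 7 x - 12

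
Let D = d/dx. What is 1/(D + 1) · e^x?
\frac{e^{x}}{2}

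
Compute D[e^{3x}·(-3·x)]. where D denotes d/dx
\left(- 9 x - 3\right) e^{3 x}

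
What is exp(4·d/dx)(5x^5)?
5 x^{5} + 100 x^{4} + 800 x^{3} + 3200 x^{2} + 6400 x + 5120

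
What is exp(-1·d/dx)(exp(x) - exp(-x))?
- e^{1 - x} + e^{x - 1}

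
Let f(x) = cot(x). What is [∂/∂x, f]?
- \frac{1}{\sin^{2}{\left(x \right)}}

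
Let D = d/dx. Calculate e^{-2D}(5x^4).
5 x^{4} - 40 x^{3} + 120 x^{2} - 160 x + 80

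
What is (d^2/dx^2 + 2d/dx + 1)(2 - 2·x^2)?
- 2 x^{2} - 8 x - 2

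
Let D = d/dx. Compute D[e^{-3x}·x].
\left(1 - 3 x\right) e^{- 3 x}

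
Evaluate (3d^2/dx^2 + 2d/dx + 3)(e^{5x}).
88 e^{5 x}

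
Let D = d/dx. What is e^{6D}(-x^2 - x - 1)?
- x^{2} - 13 x - 43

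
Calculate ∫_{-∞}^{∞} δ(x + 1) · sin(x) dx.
- \sin{\left(1 \right)}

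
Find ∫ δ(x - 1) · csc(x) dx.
\csc{\left(1 \right)}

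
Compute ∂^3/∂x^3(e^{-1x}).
- e^{- x}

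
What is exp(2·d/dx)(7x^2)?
7 x^{2} + 28 x + 28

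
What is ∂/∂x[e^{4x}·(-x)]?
\left(- 4 x - 1\right) e^{4 x}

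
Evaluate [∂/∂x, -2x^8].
- 16 x^{7}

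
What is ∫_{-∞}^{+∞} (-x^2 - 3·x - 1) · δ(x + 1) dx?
1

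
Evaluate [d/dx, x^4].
4 x^{3}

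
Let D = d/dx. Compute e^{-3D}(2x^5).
2 x^{5} - 30 x^{4} + 180 x^{3} - 540 x^{2} + 810 x - 486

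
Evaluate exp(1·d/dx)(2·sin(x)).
2 \sin{\left(x + 1 \right)}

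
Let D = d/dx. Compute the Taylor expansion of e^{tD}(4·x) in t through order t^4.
4 t + 4 x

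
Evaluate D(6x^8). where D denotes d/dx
48 x^{7}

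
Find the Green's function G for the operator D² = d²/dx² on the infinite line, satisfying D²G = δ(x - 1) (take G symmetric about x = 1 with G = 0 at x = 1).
\frac{|x - 1|}{2}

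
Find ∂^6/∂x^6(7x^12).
4656960 x^{6}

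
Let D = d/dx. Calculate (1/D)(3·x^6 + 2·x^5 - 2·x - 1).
\frac{3 x^{7}}{7} + \frac{x^{6}}{3} - x^{2} - x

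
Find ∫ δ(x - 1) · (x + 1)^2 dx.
4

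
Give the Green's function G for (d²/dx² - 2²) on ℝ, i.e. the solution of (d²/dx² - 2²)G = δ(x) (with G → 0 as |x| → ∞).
-\frac{e^{-2|x|}}{4}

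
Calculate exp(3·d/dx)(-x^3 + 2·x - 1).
- x^{3} - 9 x^{2} - 25 x - 22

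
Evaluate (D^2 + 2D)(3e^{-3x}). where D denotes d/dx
9 e^{- 3 x}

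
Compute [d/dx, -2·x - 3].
-2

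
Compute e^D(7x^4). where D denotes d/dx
7 x^{4} + 28 x^{3} + 42 x^{2} + 28 x + 7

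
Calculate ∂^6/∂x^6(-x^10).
- 151200 x^{4}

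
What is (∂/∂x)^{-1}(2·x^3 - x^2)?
\frac{x^{4}}{2} - \frac{x^{3}}{3}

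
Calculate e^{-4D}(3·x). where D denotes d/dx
3 x - 12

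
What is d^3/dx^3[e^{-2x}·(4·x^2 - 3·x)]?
4 \left(- 8 x^{2} + 30 x - 21\right) e^{- 2 x}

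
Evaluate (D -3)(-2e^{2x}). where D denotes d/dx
2 e^{2 x}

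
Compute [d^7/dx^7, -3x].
-21\frac{d^{6}}{dx^{6}}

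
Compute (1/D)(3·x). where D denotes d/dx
\frac{3 x^{2}}{2}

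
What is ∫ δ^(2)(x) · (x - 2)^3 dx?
-12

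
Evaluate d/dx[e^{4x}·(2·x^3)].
x^{2} \left(8 x + 6\right) e^{4 x}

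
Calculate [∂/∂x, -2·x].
-2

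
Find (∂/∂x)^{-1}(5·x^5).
\frac{5 x^{6}}{6}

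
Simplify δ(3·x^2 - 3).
\frac{\delta(x - 1) + \delta(x + 1)}{6}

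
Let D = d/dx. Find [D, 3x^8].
24 x^{7}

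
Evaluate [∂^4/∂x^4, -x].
-4\frac{d^{3}}{dx^{3}}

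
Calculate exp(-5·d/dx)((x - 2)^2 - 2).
x^{2} - 14 x + 47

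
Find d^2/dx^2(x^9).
72 x^{7}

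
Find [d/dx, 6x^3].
18 x^{2}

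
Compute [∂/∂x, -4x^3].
- 12 x^{2}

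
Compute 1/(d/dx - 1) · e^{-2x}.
- \frac{e^{- 2 x}}{3}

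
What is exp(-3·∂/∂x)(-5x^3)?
- 5 x^{3} + 45 x^{2} - 135 x + 135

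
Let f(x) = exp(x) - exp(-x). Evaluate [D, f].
2 \cosh{\left(x \right)}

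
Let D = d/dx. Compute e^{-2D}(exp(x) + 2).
e^{x - 2} + 2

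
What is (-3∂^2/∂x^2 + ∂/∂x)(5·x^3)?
15 x \left(x - 6\right)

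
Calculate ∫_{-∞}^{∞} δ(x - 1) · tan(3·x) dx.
\tan{\left(3 \right)}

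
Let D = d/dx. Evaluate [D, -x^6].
- 6 x^{5}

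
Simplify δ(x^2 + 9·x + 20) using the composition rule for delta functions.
\frac{\delta(x + 4) + \delta(x + 5)}{1}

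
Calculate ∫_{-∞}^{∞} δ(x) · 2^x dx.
1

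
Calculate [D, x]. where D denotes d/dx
1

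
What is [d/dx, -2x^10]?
- 20 x^{9}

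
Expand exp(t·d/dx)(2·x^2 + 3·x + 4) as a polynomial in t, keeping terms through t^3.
2 t^{2} + t \left(4 x + 3\right) + 2 x^{2} + 3 x + 4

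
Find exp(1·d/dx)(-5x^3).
- 5 x^{3} - 15 x^{2} - 15 x - 5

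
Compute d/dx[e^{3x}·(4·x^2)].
4 x \left(3 x + 2\right) e^{3 x}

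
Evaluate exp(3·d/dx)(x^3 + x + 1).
x^{3} + 9 x^{2} + 28 x + 31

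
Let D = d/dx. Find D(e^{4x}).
4 e^{4 x}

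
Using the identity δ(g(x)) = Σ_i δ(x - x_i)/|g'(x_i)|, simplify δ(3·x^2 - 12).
\frac{\delta(x - 2) + \delta(x + 2)}{12}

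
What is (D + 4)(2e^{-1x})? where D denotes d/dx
6 e^{- x}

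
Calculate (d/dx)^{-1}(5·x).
\frac{5 x^{2}}{2}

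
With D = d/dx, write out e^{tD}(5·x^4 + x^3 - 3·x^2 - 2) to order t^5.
5 t^{4} + t^{3} \left(20 x + 1\right) + 3 t^{2} \left(10 x^{2} + x - 1\right) + t x \left(20 x^{2} + 3 x - 6\right) + 5 x^{4} + x^{3} - 3 x^{2} - 2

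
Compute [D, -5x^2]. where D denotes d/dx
- 10 x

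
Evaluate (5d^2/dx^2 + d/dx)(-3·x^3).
9 x \left(- x - 10\right)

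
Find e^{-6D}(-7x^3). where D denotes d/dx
- 7 x^{3} + 126 x^{2} - 756 x + 1512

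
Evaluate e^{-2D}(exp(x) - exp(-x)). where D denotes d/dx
- e^{2 - x} + e^{x - 2}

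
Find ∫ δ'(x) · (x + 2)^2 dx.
-4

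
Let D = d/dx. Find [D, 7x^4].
28 x^{3}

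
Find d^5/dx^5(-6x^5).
-720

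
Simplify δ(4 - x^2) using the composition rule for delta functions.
\frac{\delta(x - 2) + \delta(x + 2)}{4}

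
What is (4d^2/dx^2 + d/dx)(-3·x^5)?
15 x^{3} \left(- x - 16\right)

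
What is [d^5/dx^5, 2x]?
10\frac{d^{4}}{dx^{4}}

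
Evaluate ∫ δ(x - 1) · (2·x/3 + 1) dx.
\frac{5}{3}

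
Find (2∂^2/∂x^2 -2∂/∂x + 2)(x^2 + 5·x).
2 x^{2} + 6 x - 6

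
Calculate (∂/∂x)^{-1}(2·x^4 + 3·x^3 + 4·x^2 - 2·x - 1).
\frac{2 x^{5}}{5} + \frac{3 x^{4}}{4} + \frac{4 x^{3}}{3} - x^{2} - x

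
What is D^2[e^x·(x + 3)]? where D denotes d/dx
\left(x + 5\right) e^{x}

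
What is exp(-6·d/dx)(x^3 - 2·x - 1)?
x^{3} - 18 x^{2} + 106 x - 205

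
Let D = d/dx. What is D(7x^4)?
28 x^{3}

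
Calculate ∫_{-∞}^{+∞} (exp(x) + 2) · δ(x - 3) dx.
2 + e^{3}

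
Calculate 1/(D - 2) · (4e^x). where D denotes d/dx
- 4 e^{x}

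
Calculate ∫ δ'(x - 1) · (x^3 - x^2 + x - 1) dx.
-2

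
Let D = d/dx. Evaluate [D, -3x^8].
- 24 x^{7}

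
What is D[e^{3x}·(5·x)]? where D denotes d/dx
\left(15 x + 5\right) e^{3 x}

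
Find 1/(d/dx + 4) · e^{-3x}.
e^{- 3 x}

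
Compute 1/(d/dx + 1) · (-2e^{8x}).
- \frac{2 e^{8 x}}{9}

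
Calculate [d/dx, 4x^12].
48 x^{11}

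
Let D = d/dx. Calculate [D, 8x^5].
40 x^{4}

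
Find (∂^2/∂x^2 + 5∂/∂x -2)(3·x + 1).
13 - 6 x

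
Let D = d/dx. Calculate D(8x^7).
56 x^{6}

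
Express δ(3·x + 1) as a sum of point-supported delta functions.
\frac{\delta(x + 1/3)}{3}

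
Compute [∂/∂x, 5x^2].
10 x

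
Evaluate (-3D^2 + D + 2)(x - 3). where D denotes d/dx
2 x - 5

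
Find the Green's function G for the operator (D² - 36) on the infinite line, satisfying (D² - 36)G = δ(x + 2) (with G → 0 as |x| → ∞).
-\frac{e^{-6|x + 2|}}{12}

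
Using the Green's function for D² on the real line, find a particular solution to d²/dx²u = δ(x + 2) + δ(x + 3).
\frac{|x + 2|}{2} + \frac{|x + 3|}{2}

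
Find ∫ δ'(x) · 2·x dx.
-2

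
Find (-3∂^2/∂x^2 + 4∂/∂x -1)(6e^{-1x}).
- 48 e^{- x}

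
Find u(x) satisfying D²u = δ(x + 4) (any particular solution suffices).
\frac{|x + 4|}{2}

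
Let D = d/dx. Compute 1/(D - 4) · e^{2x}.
- \frac{e^{2 x}}{2}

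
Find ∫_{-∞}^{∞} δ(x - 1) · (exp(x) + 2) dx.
2 + e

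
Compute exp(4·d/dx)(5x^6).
5 x^{6} + 120 x^{5} + 1200 x^{4} + 6400 x^{3} + 19200 x^{2} + 30720 x + 20480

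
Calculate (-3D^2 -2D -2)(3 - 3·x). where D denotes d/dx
6 x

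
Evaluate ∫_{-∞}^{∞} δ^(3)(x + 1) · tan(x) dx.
- 6 \tan^{4}{\left(1 \right)} - 8 \tan^{2}{\left(1 \right)} - 2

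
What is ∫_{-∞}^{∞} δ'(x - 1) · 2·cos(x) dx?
2 \sin{\left(1 \right)}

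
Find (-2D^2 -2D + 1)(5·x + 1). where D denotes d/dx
5 x - 9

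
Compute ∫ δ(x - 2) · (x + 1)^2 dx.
9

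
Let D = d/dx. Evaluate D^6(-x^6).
-720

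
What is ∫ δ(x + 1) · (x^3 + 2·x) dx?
-3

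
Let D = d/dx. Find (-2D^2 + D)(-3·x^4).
12 x^{2} \left(6 - x\right)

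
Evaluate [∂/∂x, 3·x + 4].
3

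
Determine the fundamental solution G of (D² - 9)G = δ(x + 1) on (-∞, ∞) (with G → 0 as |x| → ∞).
-\frac{e^{-3|x + 1|}}{6}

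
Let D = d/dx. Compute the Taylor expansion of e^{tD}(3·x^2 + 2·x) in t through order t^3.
3 t^{2} + 2 t \left(3 x + 1\right) + 3 x^{2} + 2 x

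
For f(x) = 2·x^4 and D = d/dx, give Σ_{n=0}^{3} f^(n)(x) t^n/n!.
2 x \left(4 t^{3} + 6 t^{2} x + 4 t x^{2} + x^{3}\right)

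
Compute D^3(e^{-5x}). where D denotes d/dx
- 125 e^{- 5 x}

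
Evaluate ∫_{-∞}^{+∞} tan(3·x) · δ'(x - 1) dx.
- \frac{3}{\cos^{2}{\left(3 \right)}}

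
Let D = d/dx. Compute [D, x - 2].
1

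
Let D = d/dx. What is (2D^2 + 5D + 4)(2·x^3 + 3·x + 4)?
8 x^{3} + 30 x^{2} + 36 x + 31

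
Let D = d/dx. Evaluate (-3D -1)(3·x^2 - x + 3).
x \left(- 3 x - 17\right)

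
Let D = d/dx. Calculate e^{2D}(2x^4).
2 x^{4} + 16 x^{3} + 48 x^{2} + 64 x + 32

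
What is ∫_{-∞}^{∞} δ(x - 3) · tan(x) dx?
\tan{\left(3 \right)}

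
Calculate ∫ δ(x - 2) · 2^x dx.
4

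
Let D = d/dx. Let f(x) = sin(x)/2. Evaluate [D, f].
\frac{\cos{\left(x \right)}}{2}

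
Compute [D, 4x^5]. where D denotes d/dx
20 x^{4}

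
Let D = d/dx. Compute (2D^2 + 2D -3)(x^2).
- 3 x^{2} + 4 x + 4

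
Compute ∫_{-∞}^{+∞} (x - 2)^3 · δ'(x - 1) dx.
-3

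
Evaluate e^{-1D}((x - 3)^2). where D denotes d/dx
x^{2} - 8 x + 16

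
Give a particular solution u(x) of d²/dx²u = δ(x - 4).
\frac{|x - 4|}{2}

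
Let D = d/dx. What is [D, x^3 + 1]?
3 x^{2}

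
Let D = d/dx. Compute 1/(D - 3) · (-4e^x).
2 e^{x}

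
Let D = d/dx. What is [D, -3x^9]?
- 27 x^{8}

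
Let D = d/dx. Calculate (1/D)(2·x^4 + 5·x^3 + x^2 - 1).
\frac{2 x^{5}}{5} + \frac{5 x^{4}}{4} + \frac{x^{3}}{3} - x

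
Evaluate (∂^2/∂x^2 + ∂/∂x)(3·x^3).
9 x \left(x + 2\right)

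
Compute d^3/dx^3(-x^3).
-6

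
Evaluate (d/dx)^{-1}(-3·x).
- \frac{3 x^{2}}{2}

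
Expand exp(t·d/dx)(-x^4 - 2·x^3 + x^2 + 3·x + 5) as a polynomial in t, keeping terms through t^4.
- t^{4} + t^{3} \left(- 4 x - 2\right) + t^{2} \left(- 6 x^{2} - 6 x + 1\right) - t \left(4 x^{3} + 6 x^{2} - 2 x - 3\right) - x^{4} - 2 x^{3} + x^{2} + 3 x + 5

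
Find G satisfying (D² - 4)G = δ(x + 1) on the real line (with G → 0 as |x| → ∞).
-\frac{e^{-2|x + 1|}}{4}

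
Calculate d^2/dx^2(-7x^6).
- 210 x^{4}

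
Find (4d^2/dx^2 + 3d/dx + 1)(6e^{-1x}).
12 e^{- x}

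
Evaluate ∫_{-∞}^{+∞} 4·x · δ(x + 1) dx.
-4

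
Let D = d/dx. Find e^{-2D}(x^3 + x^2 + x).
x^{3} - 5 x^{2} + 9 x - 6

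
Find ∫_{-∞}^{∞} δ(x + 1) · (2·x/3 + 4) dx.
\frac{10}{3}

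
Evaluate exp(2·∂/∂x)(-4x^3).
- 4 x^{3} - 24 x^{2} - 48 x - 32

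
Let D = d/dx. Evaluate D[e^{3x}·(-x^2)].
x \left(- 3 x - 2\right) e^{3 x}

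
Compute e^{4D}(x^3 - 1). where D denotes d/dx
x^{3} + 12 x^{2} + 48 x + 63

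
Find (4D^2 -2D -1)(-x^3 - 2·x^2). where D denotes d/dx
x^{3} + 8 x^{2} - 16 x - 16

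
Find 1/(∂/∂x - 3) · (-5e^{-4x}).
\frac{5 e^{- 4 x}}{7}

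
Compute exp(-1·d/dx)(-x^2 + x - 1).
- x^{2} + 3 x - 3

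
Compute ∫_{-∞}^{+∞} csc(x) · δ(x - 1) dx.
\csc{\left(1 \right)}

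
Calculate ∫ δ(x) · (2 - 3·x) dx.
2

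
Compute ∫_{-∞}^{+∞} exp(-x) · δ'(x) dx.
1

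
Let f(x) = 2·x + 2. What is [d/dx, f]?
2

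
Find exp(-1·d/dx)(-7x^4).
- 7 x^{4} + 28 x^{3} - 42 x^{2} + 28 x - 7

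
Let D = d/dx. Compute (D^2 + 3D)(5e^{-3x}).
0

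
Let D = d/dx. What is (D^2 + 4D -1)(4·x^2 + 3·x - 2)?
- 4 x^{2} + 29 x + 22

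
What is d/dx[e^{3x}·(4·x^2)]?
4 x \left(3 x + 2\right) e^{3 x}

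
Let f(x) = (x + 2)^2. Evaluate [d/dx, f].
2 x + 4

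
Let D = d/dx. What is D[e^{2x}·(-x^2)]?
2 x \left(- x - 1\right) e^{2 x}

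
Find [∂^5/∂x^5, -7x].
-35\frac{d^{4}}{dx^{4}}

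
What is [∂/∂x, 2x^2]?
4 x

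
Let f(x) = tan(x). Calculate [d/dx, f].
\frac{1}{\cos^{2}{\left(x \right)}}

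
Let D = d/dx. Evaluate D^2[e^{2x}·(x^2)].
\left(4 x^{2} + 8 x + 2\right) e^{2 x}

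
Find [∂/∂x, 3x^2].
6 x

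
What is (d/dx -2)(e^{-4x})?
- 6 e^{- 4 x}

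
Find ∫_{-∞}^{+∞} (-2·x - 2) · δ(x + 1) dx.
0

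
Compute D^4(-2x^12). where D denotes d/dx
- 23760 x^{8}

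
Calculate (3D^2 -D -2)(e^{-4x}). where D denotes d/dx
50 e^{- 4 x}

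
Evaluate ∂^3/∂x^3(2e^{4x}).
128 e^{4 x}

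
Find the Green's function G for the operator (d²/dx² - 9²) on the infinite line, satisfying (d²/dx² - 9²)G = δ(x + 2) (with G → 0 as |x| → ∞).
-\frac{e^{-9|x + 2|}}{18}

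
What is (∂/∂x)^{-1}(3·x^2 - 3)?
x^{3} - 3 x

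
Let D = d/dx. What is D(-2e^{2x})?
- 4 e^{2 x}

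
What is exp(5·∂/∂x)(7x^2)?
7 x^{2} + 70 x + 175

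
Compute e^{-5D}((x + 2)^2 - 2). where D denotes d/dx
x^{2} - 6 x + 7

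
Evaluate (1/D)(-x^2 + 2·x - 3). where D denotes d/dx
- \frac{x^{3}}{3} + x^{2} - 3 x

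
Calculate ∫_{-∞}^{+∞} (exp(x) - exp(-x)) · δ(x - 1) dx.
2 \sinh{\left(1 \right)}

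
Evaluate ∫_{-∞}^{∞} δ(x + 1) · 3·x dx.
-3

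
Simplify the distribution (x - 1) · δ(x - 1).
0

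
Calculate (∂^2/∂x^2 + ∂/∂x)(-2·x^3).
6 x \left(- x - 2\right)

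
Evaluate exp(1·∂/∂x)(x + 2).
x + 3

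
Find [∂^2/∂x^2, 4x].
8\frac{d}{dx}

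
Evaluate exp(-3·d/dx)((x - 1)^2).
x^{2} - 8 x + 16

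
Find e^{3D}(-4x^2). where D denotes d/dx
- 4 x^{2} - 24 x - 36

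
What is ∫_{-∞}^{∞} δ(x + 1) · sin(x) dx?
- \sin{\left(1 \right)}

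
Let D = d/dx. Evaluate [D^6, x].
6D^{5}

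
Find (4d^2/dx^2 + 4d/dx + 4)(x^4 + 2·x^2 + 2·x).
4 x^{4} + 16 x^{3} + 56 x^{2} + 24 x + 24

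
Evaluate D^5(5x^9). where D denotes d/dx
75600 x^{4}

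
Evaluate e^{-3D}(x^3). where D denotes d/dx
x^{3} - 9 x^{2} + 27 x - 27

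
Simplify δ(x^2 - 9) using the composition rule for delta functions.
\frac{\delta(x - 3) + \delta(x + 3)}{6}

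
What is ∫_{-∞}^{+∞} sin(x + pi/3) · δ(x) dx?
\frac{\sqrt{3}}{2}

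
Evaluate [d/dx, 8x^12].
96 x^{11}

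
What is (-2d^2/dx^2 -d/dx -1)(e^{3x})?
- 22 e^{3 x}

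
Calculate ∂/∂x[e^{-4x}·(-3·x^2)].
6 x \left(2 x - 1\right) e^{- 4 x}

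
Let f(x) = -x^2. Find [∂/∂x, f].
- 2 x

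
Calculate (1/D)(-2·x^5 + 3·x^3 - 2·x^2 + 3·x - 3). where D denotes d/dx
- \frac{x^{6}}{3} + \frac{3 x^{4}}{4} - \frac{2 x^{3}}{3} + \frac{3 x^{2}}{2} - 3 x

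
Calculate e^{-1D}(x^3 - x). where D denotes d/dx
x \left(x^{2} - 3 x + 2\right)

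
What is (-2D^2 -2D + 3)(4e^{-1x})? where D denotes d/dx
12 e^{- x}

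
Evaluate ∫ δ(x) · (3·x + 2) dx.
2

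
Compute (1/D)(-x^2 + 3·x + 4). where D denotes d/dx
- \frac{x^{3}}{3} + \frac{3 x^{2}}{2} + 4 x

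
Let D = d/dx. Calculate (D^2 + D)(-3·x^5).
15 x^{3} \left(- x - 4\right)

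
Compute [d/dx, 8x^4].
32 x^{3}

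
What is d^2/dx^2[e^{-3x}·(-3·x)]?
9 \left(2 - 3 x\right) e^{- 3 x}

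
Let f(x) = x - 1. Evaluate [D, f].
1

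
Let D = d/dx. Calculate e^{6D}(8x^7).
8 x^{7} + 336 x^{6} + 6048 x^{5} + 60480 x^{4} + 362880 x^{3} + 1306368 x^{2} + 2612736 x + 2239488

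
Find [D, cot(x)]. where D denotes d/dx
- \frac{1}{\sin^{2}{\left(x \right)}}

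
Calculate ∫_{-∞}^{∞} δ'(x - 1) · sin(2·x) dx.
- 2 \cos{\left(2 \right)}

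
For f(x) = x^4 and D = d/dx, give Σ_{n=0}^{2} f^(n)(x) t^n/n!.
x^{2} \left(6 t^{2} + 4 t x + x^{2}\right)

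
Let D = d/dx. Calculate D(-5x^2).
- 10 x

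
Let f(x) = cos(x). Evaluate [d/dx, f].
- \sin{\left(x \right)}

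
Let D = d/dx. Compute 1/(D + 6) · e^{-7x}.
- e^{- 7 x}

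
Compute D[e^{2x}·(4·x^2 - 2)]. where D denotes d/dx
\left(8 x^{2} + 8 x - 4\right) e^{2 x}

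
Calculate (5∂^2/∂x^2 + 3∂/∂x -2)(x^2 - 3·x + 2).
- 2 x^{2} + 12 x - 3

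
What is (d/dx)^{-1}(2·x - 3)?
x^{2} - 3 x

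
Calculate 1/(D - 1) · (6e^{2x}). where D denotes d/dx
6 e^{2 x}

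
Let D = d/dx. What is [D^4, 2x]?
8D^{3}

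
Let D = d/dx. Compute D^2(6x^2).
12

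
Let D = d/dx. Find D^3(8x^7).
1680 x^{4}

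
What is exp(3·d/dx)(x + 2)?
x + 5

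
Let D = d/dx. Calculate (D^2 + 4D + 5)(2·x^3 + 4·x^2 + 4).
10 x^{3} + 44 x^{2} + 44 x + 28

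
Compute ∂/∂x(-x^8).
- 8 x^{7}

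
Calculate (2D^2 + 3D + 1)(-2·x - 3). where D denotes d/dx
- 2 x - 9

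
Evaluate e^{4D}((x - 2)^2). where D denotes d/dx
x^{2} + 4 x + 4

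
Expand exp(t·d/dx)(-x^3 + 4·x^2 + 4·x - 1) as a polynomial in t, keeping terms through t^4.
- t^{3} + t^{2} \left(4 - 3 x\right) + t \left(- 3 x^{2} + 8 x + 4\right) - x^{3} + 4 x^{2} + 4 x - 1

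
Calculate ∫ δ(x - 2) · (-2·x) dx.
-4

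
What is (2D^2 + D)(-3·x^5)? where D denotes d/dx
15 x^{3} \left(- x - 8\right)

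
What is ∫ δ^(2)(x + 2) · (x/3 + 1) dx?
0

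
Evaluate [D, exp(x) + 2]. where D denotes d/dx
e^{x}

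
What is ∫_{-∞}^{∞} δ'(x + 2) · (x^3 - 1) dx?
-12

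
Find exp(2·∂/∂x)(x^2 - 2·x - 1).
x^{2} + 2 x - 1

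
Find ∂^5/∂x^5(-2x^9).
- 30240 x^{4}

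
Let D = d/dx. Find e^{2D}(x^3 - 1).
x^{3} + 6 x^{2} + 12 x + 7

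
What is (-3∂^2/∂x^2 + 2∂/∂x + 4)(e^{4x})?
- 36 e^{4 x}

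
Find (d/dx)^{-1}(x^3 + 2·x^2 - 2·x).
\frac{x^{4}}{4} + \frac{2 x^{3}}{3} - x^{2}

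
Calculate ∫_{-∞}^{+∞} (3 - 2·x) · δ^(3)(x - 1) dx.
0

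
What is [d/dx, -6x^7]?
- 42 x^{6}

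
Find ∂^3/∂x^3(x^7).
210 x^{4}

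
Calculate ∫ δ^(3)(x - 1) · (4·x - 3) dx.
0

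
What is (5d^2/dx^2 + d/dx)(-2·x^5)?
10 x^{3} \left(- x - 20\right)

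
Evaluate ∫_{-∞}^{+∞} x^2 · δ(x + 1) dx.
1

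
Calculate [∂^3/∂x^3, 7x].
21\frac{d^{2}}{dx^{2}}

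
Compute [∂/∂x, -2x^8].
- 16 x^{7}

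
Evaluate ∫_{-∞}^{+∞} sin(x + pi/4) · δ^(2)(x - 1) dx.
- \sin{\left(\frac{\pi}{4} + 1 \right)}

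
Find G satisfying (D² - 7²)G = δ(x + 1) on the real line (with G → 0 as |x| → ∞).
-\frac{e^{-7|x + 1|}}{14}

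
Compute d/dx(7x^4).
28 x^{3}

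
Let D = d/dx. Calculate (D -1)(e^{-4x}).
- 5 e^{- 4 x}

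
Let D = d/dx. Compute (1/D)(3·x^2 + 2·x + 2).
x^{3} + x^{2} + 2 x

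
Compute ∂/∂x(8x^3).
24 x^{2}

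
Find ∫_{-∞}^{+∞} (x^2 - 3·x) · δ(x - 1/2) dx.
- \frac{5}{4}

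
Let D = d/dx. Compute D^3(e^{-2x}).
- 8 e^{- 2 x}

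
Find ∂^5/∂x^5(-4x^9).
- 60480 x^{4}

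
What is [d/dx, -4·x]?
-4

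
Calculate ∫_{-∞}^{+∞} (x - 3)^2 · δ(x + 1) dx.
16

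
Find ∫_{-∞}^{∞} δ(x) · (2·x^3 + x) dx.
0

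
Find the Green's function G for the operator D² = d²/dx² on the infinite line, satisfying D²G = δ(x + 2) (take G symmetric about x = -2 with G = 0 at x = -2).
\frac{|x + 2|}{2}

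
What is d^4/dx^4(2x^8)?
3360 x^{4}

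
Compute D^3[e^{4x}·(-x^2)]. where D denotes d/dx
\left(- 64 x^{2} - 96 x - 24\right) e^{4 x}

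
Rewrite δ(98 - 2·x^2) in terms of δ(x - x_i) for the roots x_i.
\frac{\delta(x - 7) + \delta(x + 7)}{28}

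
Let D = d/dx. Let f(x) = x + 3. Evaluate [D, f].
1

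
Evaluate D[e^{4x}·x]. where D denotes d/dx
\left(4 x + 1\right) e^{4 x}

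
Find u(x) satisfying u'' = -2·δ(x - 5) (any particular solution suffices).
-|x - 5|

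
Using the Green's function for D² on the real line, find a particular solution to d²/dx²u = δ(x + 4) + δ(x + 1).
\frac{|x + 4|}{2} + \frac{|x + 1|}{2}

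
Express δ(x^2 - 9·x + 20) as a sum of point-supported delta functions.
\frac{\delta(x - 5) + \delta(x - 4)}{1}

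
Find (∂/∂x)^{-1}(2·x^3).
\frac{x^{4}}{2}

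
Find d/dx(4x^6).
24 x^{5}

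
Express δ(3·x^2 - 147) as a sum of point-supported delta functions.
\frac{\delta(x - 7) + \delta(x + 7)}{42}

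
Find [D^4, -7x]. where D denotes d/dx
-28D^{3}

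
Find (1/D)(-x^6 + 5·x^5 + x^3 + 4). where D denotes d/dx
- \frac{x^{7}}{7} + \frac{5 x^{6}}{6} + \frac{x^{4}}{4} + 4 x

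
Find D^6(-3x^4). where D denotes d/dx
0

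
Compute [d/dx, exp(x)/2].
\frac{e^{x}}{2}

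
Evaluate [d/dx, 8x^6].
48 x^{5}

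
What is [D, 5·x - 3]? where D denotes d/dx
5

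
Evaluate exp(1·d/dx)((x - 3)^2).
x^{2} - 4 x + 4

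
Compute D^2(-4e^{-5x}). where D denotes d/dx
- 100 e^{- 5 x}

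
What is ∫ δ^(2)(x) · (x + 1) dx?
0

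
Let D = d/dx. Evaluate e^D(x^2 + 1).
x^{2} + 2 x + 2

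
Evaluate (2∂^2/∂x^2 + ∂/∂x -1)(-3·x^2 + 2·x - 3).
3 x^{2} - 8 x - 7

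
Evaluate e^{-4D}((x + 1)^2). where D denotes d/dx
x^{2} - 6 x + 9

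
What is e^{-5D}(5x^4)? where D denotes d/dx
5 x^{4} - 100 x^{3} + 750 x^{2} - 2500 x + 3125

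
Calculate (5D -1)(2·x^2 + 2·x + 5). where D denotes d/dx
- 2 x^{2} + 18 x + 5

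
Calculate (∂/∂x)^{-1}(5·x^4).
x^{5}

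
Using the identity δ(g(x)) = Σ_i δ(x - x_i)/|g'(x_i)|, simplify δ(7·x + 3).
\frac{\delta(x + 3/7)}{7}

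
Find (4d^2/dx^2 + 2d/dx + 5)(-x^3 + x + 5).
- 5 x^{3} - 6 x^{2} - 19 x + 27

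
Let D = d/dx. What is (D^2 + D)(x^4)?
4 x^{2} \left(x + 3\right)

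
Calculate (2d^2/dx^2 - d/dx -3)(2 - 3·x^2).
9 x^{2} + 6 x - 18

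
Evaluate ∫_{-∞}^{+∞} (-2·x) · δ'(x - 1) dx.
2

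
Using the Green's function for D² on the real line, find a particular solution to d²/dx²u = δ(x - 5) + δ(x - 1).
\frac{|x - 5|}{2} + \frac{|x - 1|}{2}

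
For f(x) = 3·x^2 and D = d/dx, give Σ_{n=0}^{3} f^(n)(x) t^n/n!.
3 t^{2} + 6 t x + 3 x^{2}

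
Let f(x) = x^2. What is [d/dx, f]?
2 x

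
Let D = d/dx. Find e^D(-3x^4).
- 3 x^{4} - 12 x^{3} - 18 x^{2} - 12 x - 3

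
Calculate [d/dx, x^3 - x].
3 x^{2} - 1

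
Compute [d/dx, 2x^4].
8 x^{3}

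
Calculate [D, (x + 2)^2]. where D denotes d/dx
2 x + 4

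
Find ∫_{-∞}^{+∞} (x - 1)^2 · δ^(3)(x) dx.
0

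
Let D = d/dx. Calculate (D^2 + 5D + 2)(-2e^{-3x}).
8 e^{- 3 x}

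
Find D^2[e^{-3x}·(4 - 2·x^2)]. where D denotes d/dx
2 \left(- 9 x^{2} + 12 x + 16\right) e^{- 3 x}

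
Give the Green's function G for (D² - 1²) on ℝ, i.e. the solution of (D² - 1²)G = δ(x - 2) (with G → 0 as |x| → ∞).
-\frac{e^{-|x - 2|}}{2}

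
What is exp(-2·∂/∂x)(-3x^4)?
- 3 x^{4} + 24 x^{3} - 72 x^{2} + 96 x - 48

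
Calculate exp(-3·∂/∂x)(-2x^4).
- 2 x^{4} + 24 x^{3} - 108 x^{2} + 216 x - 162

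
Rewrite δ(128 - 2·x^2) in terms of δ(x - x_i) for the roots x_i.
\frac{\delta(x - 8) + \delta(x + 8)}{32}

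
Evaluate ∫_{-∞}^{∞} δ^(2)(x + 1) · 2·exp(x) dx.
\frac{2}{e}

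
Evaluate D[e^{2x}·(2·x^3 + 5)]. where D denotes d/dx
\left(4 x^{3} + 6 x^{2} + 10\right) e^{2 x}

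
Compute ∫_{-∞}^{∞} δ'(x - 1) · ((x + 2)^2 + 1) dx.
-6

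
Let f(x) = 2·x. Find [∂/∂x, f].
2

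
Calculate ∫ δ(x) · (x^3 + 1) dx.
1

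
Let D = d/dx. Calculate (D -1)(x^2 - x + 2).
- x^{2} + 3 x - 3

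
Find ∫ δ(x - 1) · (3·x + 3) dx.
6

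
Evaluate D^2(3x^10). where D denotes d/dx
270 x^{8}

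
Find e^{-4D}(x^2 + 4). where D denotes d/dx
x^{2} - 8 x + 20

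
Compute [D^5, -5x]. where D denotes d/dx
-25D^{4}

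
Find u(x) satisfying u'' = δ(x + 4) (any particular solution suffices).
\frac{|x + 4|}{2}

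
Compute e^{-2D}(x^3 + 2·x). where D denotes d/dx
x^{3} - 6 x^{2} + 14 x - 12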